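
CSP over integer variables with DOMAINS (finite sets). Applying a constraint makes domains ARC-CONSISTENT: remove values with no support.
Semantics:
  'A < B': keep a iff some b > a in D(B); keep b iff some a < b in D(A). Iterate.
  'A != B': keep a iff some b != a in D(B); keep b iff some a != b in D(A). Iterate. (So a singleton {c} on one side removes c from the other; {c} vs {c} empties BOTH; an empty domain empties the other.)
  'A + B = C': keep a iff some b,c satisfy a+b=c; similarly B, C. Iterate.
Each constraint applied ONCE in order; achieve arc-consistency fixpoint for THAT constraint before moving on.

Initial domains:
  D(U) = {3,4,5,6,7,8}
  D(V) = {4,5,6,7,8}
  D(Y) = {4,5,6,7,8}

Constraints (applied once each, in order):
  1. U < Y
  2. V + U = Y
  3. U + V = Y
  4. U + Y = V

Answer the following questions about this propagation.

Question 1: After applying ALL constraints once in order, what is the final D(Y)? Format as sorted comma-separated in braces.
Constraint 1 (U < Y) on D(U)={3,4,5,6,7,8} D(Y)={4,5,6,7,8}: U {3,4,5,6,7,8}->{3,4,5,6,7}
Constraint 2 (V + U = Y) on D(V)={4,5,6,7,8} D(U)={3,4,5,6,7} D(Y)={4,5,6,7,8}: V {4,5,6,7,8}->{4,5}; U {3,4,5,6,7}->{3,4}; Y {4,5,6,7,8}->{7,8}
Constraint 3 (U + V = Y) on D(U)={3,4} D(V)={4,5} D(Y)={7,8}: no change
Constraint 4 (U + Y = V) on D(U)={3,4} D(Y)={7,8} D(V)={4,5}: U {3,4}->{}; Y {7,8}->{}; V {4,5}->{}
So after all 4 constraints: D(Y) = {}

Answer: {}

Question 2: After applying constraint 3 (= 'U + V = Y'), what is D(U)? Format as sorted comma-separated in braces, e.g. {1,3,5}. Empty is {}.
Answer: {3,4}

Derivation:
Constraint 1 (U < Y) on D(U)={3,4,5,6,7,8} D(Y)={4,5,6,7,8}: U {3,4,5,6,7,8}->{3,4,5,6,7}
Constraint 2 (V + U = Y) on D(V)={4,5,6,7,8} D(U)={3,4,5,6,7} D(Y)={4,5,6,7,8}: V {4,5,6,7,8}->{4,5}; U {3,4,5,6,7}->{3,4}; Y {4,5,6,7,8}->{7,8}
Constraint 3 (U + V = Y) on D(U)={3,4} D(V)={4,5} D(Y)={7,8}: no change
So after constraint 3: D(U) = {3,4}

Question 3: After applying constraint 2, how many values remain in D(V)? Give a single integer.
Constraint 1 (U < Y) on D(U)={3,4,5,6,7,8} D(Y)={4,5,6,7,8}: U {3,4,5,6,7,8}->{3,4,5,6,7}
Constraint 2 (V + U = Y) on D(V)={4,5,6,7,8} D(U)={3,4,5,6,7} D(Y)={4,5,6,7,8}: V {4,5,6,7,8}->{4,5}; U {3,4,5,6,7}->{3,4}; Y {4,5,6,7,8}->{7,8}
So after constraint 2: D(V)={4,5}, size = 2

Answer: 2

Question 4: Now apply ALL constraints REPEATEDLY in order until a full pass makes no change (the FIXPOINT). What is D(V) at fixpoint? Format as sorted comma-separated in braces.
pass 0 (initial): D(V)={4,5,6,7,8}
pass 1: U {3,4,5,6,7,8}->{}; V {4,5,6,7,8}->{}; Y {4,5,6,7,8}->{}
pass 2: no change
Fixpoint after 2 passes: D(V) = {}

Answer: {}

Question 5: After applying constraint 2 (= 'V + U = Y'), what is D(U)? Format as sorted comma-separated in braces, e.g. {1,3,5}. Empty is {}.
Constraint 1 (U < Y) on D(U)={3,4,5,6,7,8} D(Y)={4,5,6,7,8}: U {3,4,5,6,7,8}->{3,4,5,6,7}
Constraint 2 (V + U = Y) on D(V)={4,5,6,7,8} D(U)={3,4,5,6,7} D(Y)={4,5,6,7,8}: V {4,5,6,7,8}->{4,5}; U {3,4,5,6,7}->{3,4}; Y {4,5,6,7,8}->{7,8}
So after constraint 2: D(U) = {3,4}

Answer: {3,4}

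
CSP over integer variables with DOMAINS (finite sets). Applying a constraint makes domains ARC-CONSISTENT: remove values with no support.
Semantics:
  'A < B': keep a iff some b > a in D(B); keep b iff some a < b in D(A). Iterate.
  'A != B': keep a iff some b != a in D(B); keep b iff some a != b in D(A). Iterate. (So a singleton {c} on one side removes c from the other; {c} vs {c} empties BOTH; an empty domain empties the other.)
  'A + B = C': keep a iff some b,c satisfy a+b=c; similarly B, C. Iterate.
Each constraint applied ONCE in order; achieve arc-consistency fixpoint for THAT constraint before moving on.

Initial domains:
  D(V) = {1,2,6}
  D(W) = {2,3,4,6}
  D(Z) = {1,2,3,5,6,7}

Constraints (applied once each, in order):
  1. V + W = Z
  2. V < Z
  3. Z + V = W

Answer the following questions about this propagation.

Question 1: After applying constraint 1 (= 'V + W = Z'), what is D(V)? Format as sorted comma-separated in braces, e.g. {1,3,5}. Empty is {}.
Answer: {1,2}

Derivation:
Constraint 1 (V + W = Z) on D(V)={1,2,6} D(W)={2,3,4,6} D(Z)={1,2,3,5,6,7}: V {1,2,6}->{1,2}; Z {1,2,3,5,6,7}->{3,5,6,7}
So after constraint 1: D(V) = {1,2}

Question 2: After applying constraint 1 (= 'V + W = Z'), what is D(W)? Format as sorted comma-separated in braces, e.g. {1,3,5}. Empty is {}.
Constraint 1 (V + W = Z) on D(V)={1,2,6} D(W)={2,3,4,6} D(Z)={1,2,3,5,6,7}: V {1,2,6}->{1,2}; Z {1,2,3,5,6,7}->{3,5,6,7}
So after constraint 1: D(W) = {2,3,4,6}

Answer: {2,3,4,6}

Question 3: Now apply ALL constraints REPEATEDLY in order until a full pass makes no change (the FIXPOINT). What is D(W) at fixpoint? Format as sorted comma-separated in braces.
pass 0 (initial): D(W)={2,3,4,6}
pass 1: V {1,2,6}->{1}; W {2,3,4,6}->{4,6}; Z {1,2,3,5,6,7}->{3,5}
pass 2: V {1}->{}; W {4,6}->{}; Z {3,5}->{}
pass 3: no change
Fixpoint after 3 passes: D(W) = {}

Answer: {}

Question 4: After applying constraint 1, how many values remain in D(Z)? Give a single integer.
Answer: 4

Derivation:
Constraint 1 (V + W = Z) on D(V)={1,2,6} D(W)={2,3,4,6} D(Z)={1,2,3,5,6,7}: V {1,2,6}->{1,2}; Z {1,2,3,5,6,7}->{3,5,6,7}
So after constraint 1: D(Z)={3,5,6,7}, size = 4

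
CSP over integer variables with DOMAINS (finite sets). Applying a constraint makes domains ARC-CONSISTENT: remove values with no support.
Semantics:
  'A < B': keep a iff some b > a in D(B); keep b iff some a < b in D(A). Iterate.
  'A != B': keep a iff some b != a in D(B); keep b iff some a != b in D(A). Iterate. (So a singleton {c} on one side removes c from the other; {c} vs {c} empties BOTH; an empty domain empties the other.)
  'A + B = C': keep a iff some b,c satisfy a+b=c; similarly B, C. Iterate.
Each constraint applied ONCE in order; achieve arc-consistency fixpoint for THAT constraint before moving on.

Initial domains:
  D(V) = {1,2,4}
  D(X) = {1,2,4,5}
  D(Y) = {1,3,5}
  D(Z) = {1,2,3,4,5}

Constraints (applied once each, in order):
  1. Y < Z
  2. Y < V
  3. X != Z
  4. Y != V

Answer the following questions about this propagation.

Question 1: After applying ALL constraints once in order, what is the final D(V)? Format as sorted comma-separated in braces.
Constraint 1 (Y < Z) on D(Y)={1,3,5} D(Z)={1,2,3,4,5}: Y {1,3,5}->{1,3}; Z {1,2,3,4,5}->{2,3,4,5}
Constraint 2 (Y < V) on D(Y)={1,3} D(V)={1,2,4}: V {1,2,4}->{2,4}
Constraint 3 (X != Z) on D(X)={1,2,4,5} D(Z)={2,3,4,5}: no change
Constraint 4 (Y != V) on D(Y)={1,3} D(V)={2,4}: no change
So after all 4 constraints: D(V) = {2,4}

Answer: {2,4}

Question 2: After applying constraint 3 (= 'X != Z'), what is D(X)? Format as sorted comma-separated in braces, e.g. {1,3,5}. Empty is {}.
Constraint 1 (Y < Z) on D(Y)={1,3,5} D(Z)={1,2,3,4,5}: Y {1,3,5}->{1,3}; Z {1,2,3,4,5}->{2,3,4,5}
Constraint 2 (Y < V) on D(Y)={1,3} D(V)={1,2,4}: V {1,2,4}->{2,4}
Constraint 3 (X != Z) on D(X)={1,2,4,5} D(Z)={2,3,4,5}: no change
So after constraint 3: D(X) = {1,2,4,5}

Answer: {1,2,4,5}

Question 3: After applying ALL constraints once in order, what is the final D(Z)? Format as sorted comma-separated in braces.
Answer: {2,3,4,5}

Derivation:
Constraint 1 (Y < Z) on D(Y)={1,3,5} D(Z)={1,2,3,4,5}: Y {1,3,5}->{1,3}; Z {1,2,3,4,5}->{2,3,4,5}
Constraint 2 (Y < V) on D(Y)={1,3} D(V)={1,2,4}: V {1,2,4}->{2,4}
Constraint 3 (X != Z) on D(X)={1,2,4,5} D(Z)={2,3,4,5}: no change
Constraint 4 (Y != V) on D(Y)={1,3} D(V)={2,4}: no change
So after all 4 constraints: D(Z) = {2,3,4,5}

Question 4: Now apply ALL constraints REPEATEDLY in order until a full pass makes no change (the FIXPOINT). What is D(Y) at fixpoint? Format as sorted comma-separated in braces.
Answer: {1,3}

Derivation:
pass 0 (initial): D(Y)={1,3,5}
pass 1: V {1,2,4}->{2,4}; Y {1,3,5}->{1,3}; Z {1,2,3,4,5}->{2,3,4,5}
pass 2: no change
Fixpoint after 2 passes: D(Y) = {1,3}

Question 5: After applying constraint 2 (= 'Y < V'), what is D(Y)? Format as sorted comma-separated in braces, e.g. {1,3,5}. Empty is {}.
Answer: {1,3}

Derivation:
Constraint 1 (Y < Z) on D(Y)={1,3,5} D(Z)={1,2,3,4,5}: Y {1,3,5}->{1,3}; Z {1,2,3,4,5}->{2,3,4,5}
Constraint 2 (Y < V) on D(Y)={1,3} D(V)={1,2,4}: V {1,2,4}->{2,4}
So after constraint 2: D(Y) = {1,3}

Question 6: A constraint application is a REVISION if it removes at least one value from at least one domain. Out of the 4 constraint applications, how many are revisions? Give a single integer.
Constraint 1 (Y < Z) on D(Y)={1,3,5} D(Z)={1,2,3,4,5}: Y {1,3,5}->{1,3}; Z {1,2,3,4,5}->{2,3,4,5} => REVISION
Constraint 2 (Y < V) on D(Y)={1,3} D(V)={1,2,4}: V {1,2,4}->{2,4} => REVISION
Constraint 3 (X != Z) on D(X)={1,2,4,5} D(Z)={2,3,4,5}: no change => not a revision
Constraint 4 (Y != V) on D(Y)={1,3} D(V)={2,4}: no change => not a revision
Total revisions = 2

Answer: 2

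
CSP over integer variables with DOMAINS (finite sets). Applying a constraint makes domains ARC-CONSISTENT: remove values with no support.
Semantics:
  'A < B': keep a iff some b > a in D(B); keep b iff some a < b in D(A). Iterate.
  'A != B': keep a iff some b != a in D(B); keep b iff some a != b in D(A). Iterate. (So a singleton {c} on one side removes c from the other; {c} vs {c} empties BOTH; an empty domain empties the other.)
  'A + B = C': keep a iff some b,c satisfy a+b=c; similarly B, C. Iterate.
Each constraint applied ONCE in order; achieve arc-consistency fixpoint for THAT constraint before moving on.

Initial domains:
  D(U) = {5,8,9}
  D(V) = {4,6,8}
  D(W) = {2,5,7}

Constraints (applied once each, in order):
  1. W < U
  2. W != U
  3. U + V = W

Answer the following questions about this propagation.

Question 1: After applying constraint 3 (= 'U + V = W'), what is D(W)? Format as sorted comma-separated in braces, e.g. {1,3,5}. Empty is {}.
Constraint 1 (W < U) on D(W)={2,5,7} D(U)={5,8,9}: no change
Constraint 2 (W != U) on D(W)={2,5,7} D(U)={5,8,9}: no change
Constraint 3 (U + V = W) on D(U)={5,8,9} D(V)={4,6,8} D(W)={2,5,7}: U {5,8,9}->{}; V {4,6,8}->{}; W {2,5,7}->{}
So after constraint 3: D(W) = {}

Answer: {}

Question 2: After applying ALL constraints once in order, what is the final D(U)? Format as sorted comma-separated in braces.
Constraint 1 (W < U) on D(W)={2,5,7} D(U)={5,8,9}: no change
Constraint 2 (W != U) on D(W)={2,5,7} D(U)={5,8,9}: no change
Constraint 3 (U + V = W) on D(U)={5,8,9} D(V)={4,6,8} D(W)={2,5,7}: U {5,8,9}->{}; V {4,6,8}->{}; W {2,5,7}->{}
So after all 3 constraints: D(U) = {}

Answer: {}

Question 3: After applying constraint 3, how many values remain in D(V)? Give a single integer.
Answer: 0

Derivation:
Constraint 1 (W < U) on D(W)={2,5,7} D(U)={5,8,9}: no change
Constraint 2 (W != U) on D(W)={2,5,7} D(U)={5,8,9}: no change
Constraint 3 (U + V = W) on D(U)={5,8,9} D(V)={4,6,8} D(W)={2,5,7}: U {5,8,9}->{}; V {4,6,8}->{}; W {2,5,7}->{}
So after constraint 3: D(V)={}, size = 0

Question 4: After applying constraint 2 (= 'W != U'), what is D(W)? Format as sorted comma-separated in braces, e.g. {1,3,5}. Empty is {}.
Constraint 1 (W < U) on D(W)={2,5,7} D(U)={5,8,9}: no change
Constraint 2 (W != U) on D(W)={2,5,7} D(U)={5,8,9}: no change
So after constraint 2: D(W) = {2,5,7}

Answer: {2,5,7}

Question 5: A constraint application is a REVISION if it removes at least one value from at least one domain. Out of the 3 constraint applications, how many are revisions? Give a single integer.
Answer: 1

Derivation:
Constraint 1 (W < U) on D(W)={2,5,7} D(U)={5,8,9}: no change => not a revision
Constraint 2 (W != U) on D(W)={2,5,7} D(U)={5,8,9}: no change => not a revision
Constraint 3 (U + V = W) on D(U)={5,8,9} D(V)={4,6,8} D(W)={2,5,7}: U {5,8,9}->{}; V {4,6,8}->{}; W {2,5,7}->{} => REVISION
Total revisions = 1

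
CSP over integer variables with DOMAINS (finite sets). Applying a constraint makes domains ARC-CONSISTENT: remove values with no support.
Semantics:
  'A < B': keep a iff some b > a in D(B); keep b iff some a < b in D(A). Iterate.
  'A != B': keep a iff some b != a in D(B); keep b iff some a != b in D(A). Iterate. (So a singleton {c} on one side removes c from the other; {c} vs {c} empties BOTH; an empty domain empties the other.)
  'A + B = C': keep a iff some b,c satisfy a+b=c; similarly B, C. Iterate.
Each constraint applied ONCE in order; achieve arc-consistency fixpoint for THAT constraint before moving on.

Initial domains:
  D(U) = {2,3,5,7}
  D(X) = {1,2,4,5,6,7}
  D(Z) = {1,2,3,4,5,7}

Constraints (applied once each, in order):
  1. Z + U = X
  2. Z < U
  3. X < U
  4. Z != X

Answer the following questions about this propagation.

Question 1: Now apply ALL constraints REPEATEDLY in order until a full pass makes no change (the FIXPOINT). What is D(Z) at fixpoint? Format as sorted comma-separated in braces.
pass 0 (initial): D(Z)={1,2,3,4,5,7}
pass 1: U {2,3,5,7}->{5}; X {1,2,4,5,6,7}->{4}; Z {1,2,3,4,5,7}->{1,2,3}
pass 2: U {5}->{}; X {4}->{}; Z {1,2,3}->{}
pass 3: no change
Fixpoint after 3 passes: D(Z) = {}

Answer: {}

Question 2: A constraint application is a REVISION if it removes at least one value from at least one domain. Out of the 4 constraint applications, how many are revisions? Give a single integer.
Answer: 4

Derivation:
Constraint 1 (Z + U = X) on D(Z)={1,2,3,4,5,7} D(U)={2,3,5,7} D(X)={1,2,4,5,6,7}: Z {1,2,3,4,5,7}->{1,2,3,4,5}; U {2,3,5,7}->{2,3,5}; X {1,2,4,5,6,7}->{4,5,6,7} => REVISION
Constraint 2 (Z < U) on D(Z)={1,2,3,4,5} D(U)={2,3,5}: Z {1,2,3,4,5}->{1,2,3,4} => REVISION
Constraint 3 (X < U) on D(X)={4,5,6,7} D(U)={2,3,5}: X {4,5,6,7}->{4}; U {2,3,5}->{5} => REVISION
Constraint 4 (Z != X) on D(Z)={1,2,3,4} D(X)={4}: Z {1,2,3,4}->{1,2,3} => REVISION
Total revisions = 4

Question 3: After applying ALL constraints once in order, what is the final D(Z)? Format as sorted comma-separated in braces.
Answer: {1,2,3}

Derivation:
Constraint 1 (Z + U = X) on D(Z)={1,2,3,4,5,7} D(U)={2,3,5,7} D(X)={1,2,4,5,6,7}: Z {1,2,3,4,5,7}->{1,2,3,4,5}; U {2,3,5,7}->{2,3,5}; X {1,2,4,5,6,7}->{4,5,6,7}
Constraint 2 (Z < U) on D(Z)={1,2,3,4,5} D(U)={2,3,5}: Z {1,2,3,4,5}->{1,2,3,4}
Constraint 3 (X < U) on D(X)={4,5,6,7} D(U)={2,3,5}: X {4,5,6,7}->{4}; U {2,3,5}->{5}
Constraint 4 (Z != X) on D(Z)={1,2,3,4} D(X)={4}: Z {1,2,3,4}->{1,2,3}
So after all 4 constraints: D(Z) = {1,2,3}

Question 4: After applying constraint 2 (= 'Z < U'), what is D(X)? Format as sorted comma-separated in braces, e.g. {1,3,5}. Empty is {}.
Constraint 1 (Z + U = X) on D(Z)={1,2,3,4,5,7} D(U)={2,3,5,7} D(X)={1,2,4,5,6,7}: Z {1,2,3,4,5,7}->{1,2,3,4,5}; U {2,3,5,7}->{2,3,5}; X {1,2,4,5,6,7}->{4,5,6,7}
Constraint 2 (Z < U) on D(Z)={1,2,3,4,5} D(U)={2,3,5}: Z {1,2,3,4,5}->{1,2,3,4}
So after constraint 2: D(X) = {4,5,6,7}

Answer: {4,5,6,7}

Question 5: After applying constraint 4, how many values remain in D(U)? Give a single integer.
Constraint 1 (Z + U = X) on D(Z)={1,2,3,4,5,7} D(U)={2,3,5,7} D(X)={1,2,4,5,6,7}: Z {1,2,3,4,5,7}->{1,2,3,4,5}; U {2,3,5,7}->{2,3,5}; X {1,2,4,5,6,7}->{4,5,6,7}
Constraint 2 (Z < U) on D(Z)={1,2,3,4,5} D(U)={2,3,5}: Z {1,2,3,4,5}->{1,2,3,4}
Constraint 3 (X < U) on D(X)={4,5,6,7} D(U)={2,3,5}: X {4,5,6,7}->{4}; U {2,3,5}->{5}
Constraint 4 (Z != X) on D(Z)={1,2,3,4} D(X)={4}: Z {1,2,3,4}->{1,2,3}
So after constraint 4: D(U)={5}, size = 1

Answer: 1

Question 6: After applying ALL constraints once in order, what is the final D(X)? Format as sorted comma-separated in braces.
Answer: {4}

Derivation:
Constraint 1 (Z + U = X) on D(Z)={1,2,3,4,5,7} D(U)={2,3,5,7} D(X)={1,2,4,5,6,7}: Z {1,2,3,4,5,7}->{1,2,3,4,5}; U {2,3,5,7}->{2,3,5}; X {1,2,4,5,6,7}->{4,5,6,7}
Constraint 2 (Z < U) on D(Z)={1,2,3,4,5} D(U)={2,3,5}: Z {1,2,3,4,5}->{1,2,3,4}
Constraint 3 (X < U) on D(X)={4,5,6,7} D(U)={2,3,5}: X {4,5,6,7}->{4}; U {2,3,5}->{5}
Constraint 4 (Z != X) on D(Z)={1,2,3,4} D(X)={4}: Z {1,2,3,4}->{1,2,3}
So after all 4 constraints: D(X) = {4}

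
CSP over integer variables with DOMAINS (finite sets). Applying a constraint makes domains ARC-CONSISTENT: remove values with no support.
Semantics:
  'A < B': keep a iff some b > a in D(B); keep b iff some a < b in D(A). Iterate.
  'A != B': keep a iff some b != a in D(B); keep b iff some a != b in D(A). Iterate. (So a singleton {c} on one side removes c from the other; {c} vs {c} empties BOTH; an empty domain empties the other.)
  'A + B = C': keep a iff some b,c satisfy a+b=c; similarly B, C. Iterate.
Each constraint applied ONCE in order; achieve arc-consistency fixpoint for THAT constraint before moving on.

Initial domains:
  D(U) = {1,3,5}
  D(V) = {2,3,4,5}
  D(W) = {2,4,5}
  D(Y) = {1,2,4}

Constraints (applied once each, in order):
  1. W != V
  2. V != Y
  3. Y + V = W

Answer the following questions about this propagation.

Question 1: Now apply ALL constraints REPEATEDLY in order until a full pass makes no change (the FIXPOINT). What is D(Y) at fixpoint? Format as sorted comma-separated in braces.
pass 0 (initial): D(Y)={1,2,4}
pass 1: V {2,3,4,5}->{2,3,4}; W {2,4,5}->{4,5}; Y {1,2,4}->{1,2}
pass 2: no change
Fixpoint after 2 passes: D(Y) = {1,2}

Answer: {1,2}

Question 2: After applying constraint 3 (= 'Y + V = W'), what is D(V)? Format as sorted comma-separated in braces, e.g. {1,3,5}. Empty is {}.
Answer: {2,3,4}

Derivation:
Constraint 1 (W != V) on D(W)={2,4,5} D(V)={2,3,4,5}: no change
Constraint 2 (V != Y) on D(V)={2,3,4,5} D(Y)={1,2,4}: no change
Constraint 3 (Y + V = W) on D(Y)={1,2,4} D(V)={2,3,4,5} D(W)={2,4,5}: Y {1,2,4}->{1,2}; V {2,3,4,5}->{2,3,4}; W {2,4,5}->{4,5}
So after constraint 3: D(V) = {2,3,4}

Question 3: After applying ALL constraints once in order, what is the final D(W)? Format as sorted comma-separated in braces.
Answer: {4,5}

Derivation:
Constraint 1 (W != V) on D(W)={2,4,5} D(V)={2,3,4,5}: no change
Constraint 2 (V != Y) on D(V)={2,3,4,5} D(Y)={1,2,4}: no change
Constraint 3 (Y + V = W) on D(Y)={1,2,4} D(V)={2,3,4,5} D(W)={2,4,5}: Y {1,2,4}->{1,2}; V {2,3,4,5}->{2,3,4}; W {2,4,5}->{4,5}
So after all 3 constraints: D(W) = {4,5}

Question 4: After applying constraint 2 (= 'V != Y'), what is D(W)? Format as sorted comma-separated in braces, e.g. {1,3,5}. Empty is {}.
Answer: {2,4,5}

Derivation:
Constraint 1 (W != V) on D(W)={2,4,5} D(V)={2,3,4,5}: no change
Constraint 2 (V != Y) on D(V)={2,3,4,5} D(Y)={1,2,4}: no change
So after constraint 2: D(W) = {2,4,5}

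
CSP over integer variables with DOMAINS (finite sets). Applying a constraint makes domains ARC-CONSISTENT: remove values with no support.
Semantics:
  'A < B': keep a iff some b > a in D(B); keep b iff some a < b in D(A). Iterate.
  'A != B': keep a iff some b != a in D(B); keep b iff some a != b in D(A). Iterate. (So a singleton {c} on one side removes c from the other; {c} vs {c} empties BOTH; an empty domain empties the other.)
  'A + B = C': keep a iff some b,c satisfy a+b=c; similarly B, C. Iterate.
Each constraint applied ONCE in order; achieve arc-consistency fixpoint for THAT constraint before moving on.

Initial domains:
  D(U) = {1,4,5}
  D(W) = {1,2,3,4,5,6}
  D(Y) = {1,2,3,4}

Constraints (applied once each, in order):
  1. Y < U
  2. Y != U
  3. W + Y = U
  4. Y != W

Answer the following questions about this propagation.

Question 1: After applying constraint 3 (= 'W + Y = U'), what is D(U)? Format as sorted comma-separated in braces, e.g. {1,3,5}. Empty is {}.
Answer: {4,5}

Derivation:
Constraint 1 (Y < U) on D(Y)={1,2,3,4} D(U)={1,4,5}: U {1,4,5}->{4,5}
Constraint 2 (Y != U) on D(Y)={1,2,3,4} D(U)={4,5}: no change
Constraint 3 (W + Y = U) on D(W)={1,2,3,4,5,6} D(Y)={1,2,3,4} D(U)={4,5}: W {1,2,3,4,5,6}->{1,2,3,4}
So after constraint 3: D(U) = {4,5}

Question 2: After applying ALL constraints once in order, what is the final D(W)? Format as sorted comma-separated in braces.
Answer: {1,2,3,4}

Derivation:
Constraint 1 (Y < U) on D(Y)={1,2,3,4} D(U)={1,4,5}: U {1,4,5}->{4,5}
Constraint 2 (Y != U) on D(Y)={1,2,3,4} D(U)={4,5}: no change
Constraint 3 (W + Y = U) on D(W)={1,2,3,4,5,6} D(Y)={1,2,3,4} D(U)={4,5}: W {1,2,3,4,5,6}->{1,2,3,4}
Constraint 4 (Y != W) on D(Y)={1,2,3,4} D(W)={1,2,3,4}: no change
So after all 4 constraints: D(W) = {1,2,3,4}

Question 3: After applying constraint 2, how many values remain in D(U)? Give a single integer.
Constraint 1 (Y < U) on D(Y)={1,2,3,4} D(U)={1,4,5}: U {1,4,5}->{4,5}
Constraint 2 (Y != U) on D(Y)={1,2,3,4} D(U)={4,5}: no change
So after constraint 2: D(U)={4,5}, size = 2

Answer: 2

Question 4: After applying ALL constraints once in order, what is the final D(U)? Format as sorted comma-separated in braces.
Constraint 1 (Y < U) on D(Y)={1,2,3,4} D(U)={1,4,5}: U {1,4,5}->{4,5}
Constraint 2 (Y != U) on D(Y)={1,2,3,4} D(U)={4,5}: no change
Constraint 3 (W + Y = U) on D(W)={1,2,3,4,5,6} D(Y)={1,2,3,4} D(U)={4,5}: W {1,2,3,4,5,6}->{1,2,3,4}
Constraint 4 (Y != W) on D(Y)={1,2,3,4} D(W)={1,2,3,4}: no change
So after all 4 constraints: D(U) = {4,5}

Answer: {4,5}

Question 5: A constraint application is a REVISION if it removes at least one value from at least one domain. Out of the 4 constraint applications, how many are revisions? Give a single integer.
Answer: 2

Derivation:
Constraint 1 (Y < U) on D(Y)={1,2,3,4} D(U)={1,4,5}: U {1,4,5}->{4,5} => REVISION
Constraint 2 (Y != U) on D(Y)={1,2,3,4} D(U)={4,5}: no change => not a revision
Constraint 3 (W + Y = U) on D(W)={1,2,3,4,5,6} D(Y)={1,2,3,4} D(U)={4,5}: W {1,2,3,4,5,6}->{1,2,3,4} => REVISION
Constraint 4 (Y != W) on D(Y)={1,2,3,4} D(W)={1,2,3,4}: no change => not a revision
Total revisions = 2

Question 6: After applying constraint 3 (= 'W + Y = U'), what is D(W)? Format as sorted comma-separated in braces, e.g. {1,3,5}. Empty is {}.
Constraint 1 (Y < U) on D(Y)={1,2,3,4} D(U)={1,4,5}: U {1,4,5}->{4,5}
Constraint 2 (Y != U) on D(Y)={1,2,3,4} D(U)={4,5}: no change
Constraint 3 (W + Y = U) on D(W)={1,2,3,4,5,6} D(Y)={1,2,3,4} D(U)={4,5}: W {1,2,3,4,5,6}->{1,2,3,4}
So after constraint 3: D(W) = {1,2,3,4}

Answer: {1,2,3,4}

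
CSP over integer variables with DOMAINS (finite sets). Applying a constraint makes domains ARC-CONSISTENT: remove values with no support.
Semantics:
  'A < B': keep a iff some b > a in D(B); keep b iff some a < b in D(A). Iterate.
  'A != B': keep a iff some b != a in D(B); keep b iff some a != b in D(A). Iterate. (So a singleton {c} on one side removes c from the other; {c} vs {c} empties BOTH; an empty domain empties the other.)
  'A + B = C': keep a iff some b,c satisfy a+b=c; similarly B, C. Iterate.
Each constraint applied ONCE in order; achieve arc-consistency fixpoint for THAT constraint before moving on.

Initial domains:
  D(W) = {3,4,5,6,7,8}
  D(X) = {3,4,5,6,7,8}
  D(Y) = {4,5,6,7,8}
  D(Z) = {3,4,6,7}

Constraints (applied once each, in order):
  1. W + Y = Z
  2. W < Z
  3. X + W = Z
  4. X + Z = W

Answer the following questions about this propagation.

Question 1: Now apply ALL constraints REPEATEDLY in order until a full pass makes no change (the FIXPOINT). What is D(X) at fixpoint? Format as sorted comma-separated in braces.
Answer: {}

Derivation:
pass 0 (initial): D(X)={3,4,5,6,7,8}
pass 1: W {3,4,5,6,7,8}->{}; X {3,4,5,6,7,8}->{}; Y {4,5,6,7,8}->{4}; Z {3,4,6,7}->{}
pass 2: Y {4}->{}
pass 3: no change
Fixpoint after 3 passes: D(X) = {}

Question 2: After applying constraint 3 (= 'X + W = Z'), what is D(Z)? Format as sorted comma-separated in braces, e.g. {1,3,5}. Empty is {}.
Answer: {7}

Derivation:
Constraint 1 (W + Y = Z) on D(W)={3,4,5,6,7,8} D(Y)={4,5,6,7,8} D(Z)={3,4,6,7}: W {3,4,5,6,7,8}->{3}; Y {4,5,6,7,8}->{4}; Z {3,4,6,7}->{7}
Constraint 2 (W < Z) on D(W)={3} D(Z)={7}: no change
Constraint 3 (X + W = Z) on D(X)={3,4,5,6,7,8} D(W)={3} D(Z)={7}: X {3,4,5,6,7,8}->{4}
So after constraint 3: D(Z) = {7}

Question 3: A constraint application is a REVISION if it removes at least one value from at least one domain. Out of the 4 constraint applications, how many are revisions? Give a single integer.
Answer: 3

Derivation:
Constraint 1 (W + Y = Z) on D(W)={3,4,5,6,7,8} D(Y)={4,5,6,7,8} D(Z)={3,4,6,7}: W {3,4,5,6,7,8}->{3}; Y {4,5,6,7,8}->{4}; Z {3,4,6,7}->{7} => REVISION
Constraint 2 (W < Z) on D(W)={3} D(Z)={7}: no change => not a revision
Constraint 3 (X + W = Z) on D(X)={3,4,5,6,7,8} D(W)={3} D(Z)={7}: X {3,4,5,6,7,8}->{4} => REVISION
Constraint 4 (X + Z = W) on D(X)={4} D(Z)={7} D(W)={3}: X {4}->{}; Z {7}->{}; W {3}->{} => REVISION
Total revisions = 3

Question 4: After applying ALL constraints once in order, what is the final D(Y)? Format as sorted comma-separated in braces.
Constraint 1 (W + Y = Z) on D(W)={3,4,5,6,7,8} D(Y)={4,5,6,7,8} D(Z)={3,4,6,7}: W {3,4,5,6,7,8}->{3}; Y {4,5,6,7,8}->{4}; Z {3,4,6,7}->{7}
Constraint 2 (W < Z) on D(W)={3} D(Z)={7}: no change
Constraint 3 (X + W = Z) on D(X)={3,4,5,6,7,8} D(W)={3} D(Z)={7}: X {3,4,5,6,7,8}->{4}
Constraint 4 (X + Z = W) on D(X)={4} D(Z)={7} D(W)={3}: X {4}->{}; Z {7}->{}; W {3}->{}
So after all 4 constraints: D(Y) = {4}

Answer: {4}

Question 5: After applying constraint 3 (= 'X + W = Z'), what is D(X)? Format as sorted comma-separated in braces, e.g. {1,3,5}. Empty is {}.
Constraint 1 (W + Y = Z) on D(W)={3,4,5,6,7,8} D(Y)={4,5,6,7,8} D(Z)={3,4,6,7}: W {3,4,5,6,7,8}->{3}; Y {4,5,6,7,8}->{4}; Z {3,4,6,7}->{7}
Constraint 2 (W < Z) on D(W)={3} D(Z)={7}: no change
Constraint 3 (X + W = Z) on D(X)={3,4,5,6,7,8} D(W)={3} D(Z)={7}: X {3,4,5,6,7,8}->{4}
So after constraint 3: D(X) = {4}

Answer: {4}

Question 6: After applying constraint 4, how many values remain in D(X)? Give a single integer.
Constraint 1 (W + Y = Z) on D(W)={3,4,5,6,7,8} D(Y)={4,5,6,7,8} D(Z)={3,4,6,7}: W {3,4,5,6,7,8}->{3}; Y {4,5,6,7,8}->{4}; Z {3,4,6,7}->{7}
Constraint 2 (W < Z) on D(W)={3} D(Z)={7}: no change
Constraint 3 (X + W = Z) on D(X)={3,4,5,6,7,8} D(W)={3} D(Z)={7}: X {3,4,5,6,7,8}->{4}
Constraint 4 (X + Z = W) on D(X)={4} D(Z)={7} D(W)={3}: X {4}->{}; Z {7}->{}; W {3}->{}
So after constraint 4: D(X)={}, size = 0

Answer: 0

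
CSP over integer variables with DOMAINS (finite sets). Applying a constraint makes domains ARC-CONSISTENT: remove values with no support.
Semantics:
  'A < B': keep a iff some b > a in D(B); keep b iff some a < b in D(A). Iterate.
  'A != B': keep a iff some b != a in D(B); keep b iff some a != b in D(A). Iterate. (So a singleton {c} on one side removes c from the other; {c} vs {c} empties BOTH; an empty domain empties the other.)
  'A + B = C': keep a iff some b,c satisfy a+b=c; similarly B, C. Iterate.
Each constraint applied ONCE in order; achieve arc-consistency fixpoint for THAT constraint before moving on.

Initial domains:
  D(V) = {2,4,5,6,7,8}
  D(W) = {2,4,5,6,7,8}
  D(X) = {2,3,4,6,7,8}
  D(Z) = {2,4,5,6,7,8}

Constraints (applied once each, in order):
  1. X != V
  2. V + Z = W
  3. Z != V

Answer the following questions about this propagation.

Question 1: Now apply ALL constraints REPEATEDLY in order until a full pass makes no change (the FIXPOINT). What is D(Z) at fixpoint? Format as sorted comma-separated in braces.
pass 0 (initial): D(Z)={2,4,5,6,7,8}
pass 1: V {2,4,5,6,7,8}->{2,4,5,6}; W {2,4,5,6,7,8}->{4,6,7,8}; Z {2,4,5,6,7,8}->{2,4,5,6}
pass 2: no change
Fixpoint after 2 passes: D(Z) = {2,4,5,6}

Answer: {2,4,5,6}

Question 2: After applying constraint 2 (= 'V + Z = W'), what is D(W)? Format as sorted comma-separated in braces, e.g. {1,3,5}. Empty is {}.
Constraint 1 (X != V) on D(X)={2,3,4,6,7,8} D(V)={2,4,5,6,7,8}: no change
Constraint 2 (V + Z = W) on D(V)={2,4,5,6,7,8} D(Z)={2,4,5,6,7,8} D(W)={2,4,5,6,7,8}: V {2,4,5,6,7,8}->{2,4,5,6}; Z {2,4,5,6,7,8}->{2,4,5,6}; W {2,4,5,6,7,8}->{4,6,7,8}
So after constraint 2: D(W) = {4,6,7,8}

Answer: {4,6,7,8}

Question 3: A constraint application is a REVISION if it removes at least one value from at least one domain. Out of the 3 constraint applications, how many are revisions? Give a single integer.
Constraint 1 (X != V) on D(X)={2,3,4,6,7,8} D(V)={2,4,5,6,7,8}: no change => not a revision
Constraint 2 (V + Z = W) on D(V)={2,4,5,6,7,8} D(Z)={2,4,5,6,7,8} D(W)={2,4,5,6,7,8}: V {2,4,5,6,7,8}->{2,4,5,6}; Z {2,4,5,6,7,8}->{2,4,5,6}; W {2,4,5,6,7,8}->{4,6,7,8} => REVISION
Constraint 3 (Z != V) on D(Z)={2,4,5,6} D(V)={2,4,5,6}: no change => not a revision
Total revisions = 1

Answer: 1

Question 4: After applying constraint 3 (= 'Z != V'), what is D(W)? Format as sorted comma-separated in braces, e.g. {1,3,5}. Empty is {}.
Answer: {4,6,7,8}

Derivation:
Constraint 1 (X != V) on D(X)={2,3,4,6,7,8} D(V)={2,4,5,6,7,8}: no change
Constraint 2 (V + Z = W) on D(V)={2,4,5,6,7,8} D(Z)={2,4,5,6,7,8} D(W)={2,4,5,6,7,8}: V {2,4,5,6,7,8}->{2,4,5,6}; Z {2,4,5,6,7,8}->{2,4,5,6}; W {2,4,5,6,7,8}->{4,6,7,8}
Constraint 3 (Z != V) on D(Z)={2,4,5,6} D(V)={2,4,5,6}: no change
So after constraint 3: D(W) = {4,6,7,8}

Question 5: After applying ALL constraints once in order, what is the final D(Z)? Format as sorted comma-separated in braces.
Constraint 1 (X != V) on D(X)={2,3,4,6,7,8} D(V)={2,4,5,6,7,8}: no change
Constraint 2 (V + Z = W) on D(V)={2,4,5,6,7,8} D(Z)={2,4,5,6,7,8} D(W)={2,4,5,6,7,8}: V {2,4,5,6,7,8}->{2,4,5,6}; Z {2,4,5,6,7,8}->{2,4,5,6}; W {2,4,5,6,7,8}->{4,6,7,8}
Constraint 3 (Z != V) on D(Z)={2,4,5,6} D(V)={2,4,5,6}: no change
So after all 3 constraints: D(Z) = {2,4,5,6}

Answer: {2,4,5,6}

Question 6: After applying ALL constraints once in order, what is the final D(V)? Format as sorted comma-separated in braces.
Constraint 1 (X != V) on D(X)={2,3,4,6,7,8} D(V)={2,4,5,6,7,8}: no change
Constraint 2 (V + Z = W) on D(V)={2,4,5,6,7,8} D(Z)={2,4,5,6,7,8} D(W)={2,4,5,6,7,8}: V {2,4,5,6,7,8}->{2,4,5,6}; Z {2,4,5,6,7,8}->{2,4,5,6}; W {2,4,5,6,7,8}->{4,6,7,8}
Constraint 3 (Z != V) on D(Z)={2,4,5,6} D(V)={2,4,5,6}: no change
So after all 3 constraints: D(V) = {2,4,5,6}

Answer: {2,4,5,6}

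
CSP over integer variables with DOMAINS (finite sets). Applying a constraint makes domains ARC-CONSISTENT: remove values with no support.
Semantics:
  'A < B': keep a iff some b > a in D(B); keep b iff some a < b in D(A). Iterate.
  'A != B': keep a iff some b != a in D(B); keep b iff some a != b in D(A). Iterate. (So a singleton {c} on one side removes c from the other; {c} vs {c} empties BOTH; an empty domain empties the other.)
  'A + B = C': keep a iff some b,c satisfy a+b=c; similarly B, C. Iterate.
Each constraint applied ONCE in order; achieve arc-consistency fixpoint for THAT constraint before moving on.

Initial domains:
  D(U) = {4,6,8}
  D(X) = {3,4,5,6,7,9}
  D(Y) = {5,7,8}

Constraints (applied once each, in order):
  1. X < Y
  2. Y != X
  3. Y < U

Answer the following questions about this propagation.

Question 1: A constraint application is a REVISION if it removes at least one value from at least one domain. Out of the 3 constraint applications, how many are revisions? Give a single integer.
Constraint 1 (X < Y) on D(X)={3,4,5,6,7,9} D(Y)={5,7,8}: X {3,4,5,6,7,9}->{3,4,5,6,7} => REVISION
Constraint 2 (Y != X) on D(Y)={5,7,8} D(X)={3,4,5,6,7}: no change => not a revision
Constraint 3 (Y < U) on D(Y)={5,7,8} D(U)={4,6,8}: Y {5,7,8}->{5,7}; U {4,6,8}->{6,8} => REVISION
Total revisions = 2

Answer: 2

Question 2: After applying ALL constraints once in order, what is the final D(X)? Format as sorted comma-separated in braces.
Answer: {3,4,5,6,7}

Derivation:
Constraint 1 (X < Y) on D(X)={3,4,5,6,7,9} D(Y)={5,7,8}: X {3,4,5,6,7,9}->{3,4,5,6,7}
Constraint 2 (Y != X) on D(Y)={5,7,8} D(X)={3,4,5,6,7}: no change
Constraint 3 (Y < U) on D(Y)={5,7,8} D(U)={4,6,8}: Y {5,7,8}->{5,7}; U {4,6,8}->{6,8}
So after all 3 constraints: D(X) = {3,4,5,6,7}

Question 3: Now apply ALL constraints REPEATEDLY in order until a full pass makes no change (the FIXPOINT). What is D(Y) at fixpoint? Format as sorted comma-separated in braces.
Answer: {5,7}

Derivation:
pass 0 (initial): D(Y)={5,7,8}
pass 1: U {4,6,8}->{6,8}; X {3,4,5,6,7,9}->{3,4,5,6,7}; Y {5,7,8}->{5,7}
pass 2: X {3,4,5,6,7}->{3,4,5,6}
pass 3: no change
Fixpoint after 3 passes: D(Y) = {5,7}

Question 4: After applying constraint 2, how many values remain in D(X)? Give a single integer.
Constraint 1 (X < Y) on D(X)={3,4,5,6,7,9} D(Y)={5,7,8}: X {3,4,5,6,7,9}->{3,4,5,6,7}
Constraint 2 (Y != X) on D(Y)={5,7,8} D(X)={3,4,5,6,7}: no change
So after constraint 2: D(X)={3,4,5,6,7}, size = 5

Answer: 5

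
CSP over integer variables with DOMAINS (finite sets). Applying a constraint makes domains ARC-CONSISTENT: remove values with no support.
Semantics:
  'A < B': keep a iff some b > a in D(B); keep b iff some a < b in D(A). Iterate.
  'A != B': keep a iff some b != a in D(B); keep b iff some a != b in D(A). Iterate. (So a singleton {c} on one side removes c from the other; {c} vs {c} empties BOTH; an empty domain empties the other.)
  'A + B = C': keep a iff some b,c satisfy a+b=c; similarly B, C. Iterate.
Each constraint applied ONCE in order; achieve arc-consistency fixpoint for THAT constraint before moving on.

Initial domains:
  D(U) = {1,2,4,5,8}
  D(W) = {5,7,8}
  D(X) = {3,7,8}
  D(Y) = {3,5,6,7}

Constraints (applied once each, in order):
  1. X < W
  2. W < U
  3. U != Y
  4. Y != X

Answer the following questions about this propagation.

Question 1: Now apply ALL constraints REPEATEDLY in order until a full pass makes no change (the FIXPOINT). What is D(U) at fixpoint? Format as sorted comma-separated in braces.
Answer: {8}

Derivation:
pass 0 (initial): D(U)={1,2,4,5,8}
pass 1: U {1,2,4,5,8}->{8}; W {5,7,8}->{5,7}; X {3,7,8}->{3,7}
pass 2: X {3,7}->{3}; Y {3,5,6,7}->{5,6,7}
pass 3: no change
Fixpoint after 3 passes: D(U) = {8}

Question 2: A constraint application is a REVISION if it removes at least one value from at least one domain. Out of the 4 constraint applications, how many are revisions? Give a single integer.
Answer: 2

Derivation:
Constraint 1 (X < W) on D(X)={3,7,8} D(W)={5,7,8}: X {3,7,8}->{3,7} => REVISION
Constraint 2 (W < U) on D(W)={5,7,8} D(U)={1,2,4,5,8}: W {5,7,8}->{5,7}; U {1,2,4,5,8}->{8} => REVISION
Constraint 3 (U != Y) on D(U)={8} D(Y)={3,5,6,7}: no change => not a revision
Constraint 4 (Y != X) on D(Y)={3,5,6,7} D(X)={3,7}: no change => not a revision
Total revisions = 2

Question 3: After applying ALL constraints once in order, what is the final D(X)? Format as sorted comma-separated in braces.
Constraint 1 (X < W) on D(X)={3,7,8} D(W)={5,7,8}: X {3,7,8}->{3,7}
Constraint 2 (W < U) on D(W)={5,7,8} D(U)={1,2,4,5,8}: W {5,7,8}->{5,7}; U {1,2,4,5,8}->{8}
Constraint 3 (U != Y) on D(U)={8} D(Y)={3,5,6,7}: no change
Constraint 4 (Y != X) on D(Y)={3,5,6,7} D(X)={3,7}: no change
So after all 4 constraints: D(X) = {3,7}

Answer: {3,7}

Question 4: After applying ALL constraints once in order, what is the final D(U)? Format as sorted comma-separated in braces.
Answer: {8}

Derivation:
Constraint 1 (X < W) on D(X)={3,7,8} D(W)={5,7,8}: X {3,7,8}->{3,7}
Constraint 2 (W < U) on D(W)={5,7,8} D(U)={1,2,4,5,8}: W {5,7,8}->{5,7}; U {1,2,4,5,8}->{8}
Constraint 3 (U != Y) on D(U)={8} D(Y)={3,5,6,7}: no change
Constraint 4 (Y != X) on D(Y)={3,5,6,7} D(X)={3,7}: no change
So after all 4 constraints: D(U) = {8}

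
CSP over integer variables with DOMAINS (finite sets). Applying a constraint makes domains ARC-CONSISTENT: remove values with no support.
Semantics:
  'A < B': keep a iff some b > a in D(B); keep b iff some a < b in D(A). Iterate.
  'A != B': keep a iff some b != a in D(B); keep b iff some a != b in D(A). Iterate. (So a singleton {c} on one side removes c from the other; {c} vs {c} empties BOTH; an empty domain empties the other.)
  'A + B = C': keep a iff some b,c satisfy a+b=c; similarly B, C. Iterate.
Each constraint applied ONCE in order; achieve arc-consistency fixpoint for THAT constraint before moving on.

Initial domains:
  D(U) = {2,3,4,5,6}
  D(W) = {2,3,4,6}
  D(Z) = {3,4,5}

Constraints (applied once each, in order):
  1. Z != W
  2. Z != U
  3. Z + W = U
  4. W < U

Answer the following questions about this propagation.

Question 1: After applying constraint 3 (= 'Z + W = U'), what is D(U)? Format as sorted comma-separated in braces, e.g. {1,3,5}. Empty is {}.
Constraint 1 (Z != W) on D(Z)={3,4,5} D(W)={2,3,4,6}: no change
Constraint 2 (Z != U) on D(Z)={3,4,5} D(U)={2,3,4,5,6}: no change
Constraint 3 (Z + W = U) on D(Z)={3,4,5} D(W)={2,3,4,6} D(U)={2,3,4,5,6}: Z {3,4,5}->{3,4}; W {2,3,4,6}->{2,3}; U {2,3,4,5,6}->{5,6}
So after constraint 3: D(U) = {5,6}

Answer: {5,6}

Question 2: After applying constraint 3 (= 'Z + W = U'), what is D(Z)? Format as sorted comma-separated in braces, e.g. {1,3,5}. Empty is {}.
Answer: {3,4}

Derivation:
Constraint 1 (Z != W) on D(Z)={3,4,5} D(W)={2,3,4,6}: no change
Constraint 2 (Z != U) on D(Z)={3,4,5} D(U)={2,3,4,5,6}: no change
Constraint 3 (Z + W = U) on D(Z)={3,4,5} D(W)={2,3,4,6} D(U)={2,3,4,5,6}: Z {3,4,5}->{3,4}; W {2,3,4,6}->{2,3}; U {2,3,4,5,6}->{5,6}
So after constraint 3: D(Z) = {3,4}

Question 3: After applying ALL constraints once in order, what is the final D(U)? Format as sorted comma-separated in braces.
Answer: {5,6}

Derivation:
Constraint 1 (Z != W) on D(Z)={3,4,5} D(W)={2,3,4,6}: no change
Constraint 2 (Z != U) on D(Z)={3,4,5} D(U)={2,3,4,5,6}: no change
Constraint 3 (Z + W = U) on D(Z)={3,4,5} D(W)={2,3,4,6} D(U)={2,3,4,5,6}: Z {3,4,5}->{3,4}; W {2,3,4,6}->{2,3}; U {2,3,4,5,6}->{5,6}
Constraint 4 (W < U) on D(W)={2,3} D(U)={5,6}: no change
So after all 4 constraints: D(U) = {5,6}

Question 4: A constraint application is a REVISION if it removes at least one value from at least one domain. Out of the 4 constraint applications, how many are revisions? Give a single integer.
Constraint 1 (Z != W) on D(Z)={3,4,5} D(W)={2,3,4,6}: no change => not a revision
Constraint 2 (Z != U) on D(Z)={3,4,5} D(U)={2,3,4,5,6}: no change => not a revision
Constraint 3 (Z + W = U) on D(Z)={3,4,5} D(W)={2,3,4,6} D(U)={2,3,4,5,6}: Z {3,4,5}->{3,4}; W {2,3,4,6}->{2,3}; U {2,3,4,5,6}->{5,6} => REVISION
Constraint 4 (W < U) on D(W)={2,3} D(U)={5,6}: no change => not a revision
Total revisions = 1

Answer: 1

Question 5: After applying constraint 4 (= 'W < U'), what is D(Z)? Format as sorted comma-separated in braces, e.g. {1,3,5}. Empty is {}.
Constraint 1 (Z != W) on D(Z)={3,4,5} D(W)={2,3,4,6}: no change
Constraint 2 (Z != U) on D(Z)={3,4,5} D(U)={2,3,4,5,6}: no change
Constraint 3 (Z + W = U) on D(Z)={3,4,5} D(W)={2,3,4,6} D(U)={2,3,4,5,6}: Z {3,4,5}->{3,4}; W {2,3,4,6}->{2,3}; U {2,3,4,5,6}->{5,6}
Constraint 4 (W < U) on D(W)={2,3} D(U)={5,6}: no change
So after constraint 4: D(Z) = {3,4}

Answer: {3,4}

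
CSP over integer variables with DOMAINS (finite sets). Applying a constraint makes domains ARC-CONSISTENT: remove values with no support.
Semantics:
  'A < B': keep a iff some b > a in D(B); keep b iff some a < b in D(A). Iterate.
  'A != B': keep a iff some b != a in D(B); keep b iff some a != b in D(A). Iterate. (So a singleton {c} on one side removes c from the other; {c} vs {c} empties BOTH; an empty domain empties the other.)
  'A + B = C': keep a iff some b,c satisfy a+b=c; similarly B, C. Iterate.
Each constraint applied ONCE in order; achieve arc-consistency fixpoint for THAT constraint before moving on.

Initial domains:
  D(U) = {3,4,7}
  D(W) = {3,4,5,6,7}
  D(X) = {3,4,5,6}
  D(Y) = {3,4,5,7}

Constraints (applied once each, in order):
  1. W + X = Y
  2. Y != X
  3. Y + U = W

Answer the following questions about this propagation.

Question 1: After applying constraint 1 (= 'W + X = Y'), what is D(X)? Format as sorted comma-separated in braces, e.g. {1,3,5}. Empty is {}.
Answer: {3,4}

Derivation:
Constraint 1 (W + X = Y) on D(W)={3,4,5,6,7} D(X)={3,4,5,6} D(Y)={3,4,5,7}: W {3,4,5,6,7}->{3,4}; X {3,4,5,6}->{3,4}; Y {3,4,5,7}->{7}
So after constraint 1: D(X) = {3,4}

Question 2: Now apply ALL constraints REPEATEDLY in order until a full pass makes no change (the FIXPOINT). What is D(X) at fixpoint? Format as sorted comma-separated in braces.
Answer: {}

Derivation:
pass 0 (initial): D(X)={3,4,5,6}
pass 1: U {3,4,7}->{}; W {3,4,5,6,7}->{}; X {3,4,5,6}->{3,4}; Y {3,4,5,7}->{}
pass 2: X {3,4}->{}
pass 3: no change
Fixpoint after 3 passes: D(X) = {}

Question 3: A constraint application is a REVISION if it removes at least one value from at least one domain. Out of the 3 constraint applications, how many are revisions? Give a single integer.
Answer: 2

Derivation:
Constraint 1 (W + X = Y) on D(W)={3,4,5,6,7} D(X)={3,4,5,6} D(Y)={3,4,5,7}: W {3,4,5,6,7}->{3,4}; X {3,4,5,6}->{3,4}; Y {3,4,5,7}->{7} => REVISION
Constraint 2 (Y != X) on D(Y)={7} D(X)={3,4}: no change => not a revision
Constraint 3 (Y + U = W) on D(Y)={7} D(U)={3,4,7} D(W)={3,4}: Y {7}->{}; U {3,4,7}->{}; W {3,4}->{} => REVISION
Total revisions = 2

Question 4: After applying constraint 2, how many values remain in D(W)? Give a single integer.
Answer: 2

Derivation:
Constraint 1 (W + X = Y) on D(W)={3,4,5,6,7} D(X)={3,4,5,6} D(Y)={3,4,5,7}: W {3,4,5,6,7}->{3,4}; X {3,4,5,6}->{3,4}; Y {3,4,5,7}->{7}
Constraint 2 (Y != X) on D(Y)={7} D(X)={3,4}: no change
So after constraint 2: D(W)={3,4}, size = 2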